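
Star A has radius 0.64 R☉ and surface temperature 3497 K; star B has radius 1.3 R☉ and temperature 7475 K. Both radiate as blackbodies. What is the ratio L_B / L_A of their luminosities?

L_B/L_A ≈ 86.1

L = 4πR²σT⁴ ∝ R²T⁴, so L_B/L_A = (1.3/0.64)² × (7475/3497)⁴ = 4.13 × 20.9 = 86.1.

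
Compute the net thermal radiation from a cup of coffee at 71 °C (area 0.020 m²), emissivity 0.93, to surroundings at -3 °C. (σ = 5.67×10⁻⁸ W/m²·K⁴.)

Convert: 71 °C = 344 K; -3 °C = 270 K.
Q = εσA(T⁴ − T_s⁴). T⁴ − T_s⁴ = (344)⁴ − (270)⁴ = 1.40×10^10 − 5.31×10^9 = 8.69×10^9 K⁴.
Q = 0.93 × 5.67×10⁻⁸ × 0.0200 × 8.69×10^9 = 9.16 W.

Q ≈ 9.16 W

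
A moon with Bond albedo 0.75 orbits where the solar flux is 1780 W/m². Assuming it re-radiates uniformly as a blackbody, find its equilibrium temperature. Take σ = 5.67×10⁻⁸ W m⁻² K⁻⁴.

Power absorbed = (1−a)S·πR²; power emitted = 4πR²σT⁴. Equating and cancelling πR²:
T = ((1−a)S / 4σ)^(1/4) = (445 / (4 × 5.67×10⁻⁸))^(1/4) = (1.96×10^9)^(1/4).
T = 210 K.

T ≈ 210 K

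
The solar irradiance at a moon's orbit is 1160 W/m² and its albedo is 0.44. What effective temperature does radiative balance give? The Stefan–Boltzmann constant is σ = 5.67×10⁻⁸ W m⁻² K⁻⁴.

T ≈ 231 K

Power absorbed = (1−a)S·πR²; power emitted = 4πR²σT⁴. Equating and cancelling πR²:
T = ((1−a)S / 4σ)^(1/4) = (650 / (4 × 5.67×10⁻⁸))^(1/4) = (2.86×10^9)^(1/4).
T = 231 K.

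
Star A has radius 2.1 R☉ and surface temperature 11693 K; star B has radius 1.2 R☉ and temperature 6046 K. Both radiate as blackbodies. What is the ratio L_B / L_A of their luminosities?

L = 4πR²σT⁴ ∝ R²T⁴, so L_B/L_A = (1.2/2.1)² × (6046/11693)⁴ = 0.327 × 0.0715 = 0.0233.

L_B/L_A ≈ 0.0233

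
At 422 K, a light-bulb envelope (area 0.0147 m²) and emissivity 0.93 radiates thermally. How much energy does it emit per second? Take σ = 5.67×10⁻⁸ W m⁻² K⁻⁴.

P ≈ 24.6 W

P = εσAT⁴ = 0.93 × 5.67×10⁻⁸ × 0.0147 × (422)⁴ = 0.93 × 5.67×10⁻⁸ × 0.0147 × 3.17×10^10.
P = 24.6 W.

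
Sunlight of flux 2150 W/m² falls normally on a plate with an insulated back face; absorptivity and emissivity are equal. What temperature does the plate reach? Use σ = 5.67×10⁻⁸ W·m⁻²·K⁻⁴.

Absorbed flux αS = emitted flux εσT⁴ (one radiating face); with α = ε, T = (S/σ)^(1/4).
T = (2150 / 5.67×10⁻⁸)^(1/4) = (3.79×10^10)^(1/4).
T = 441 K.

T ≈ 441 K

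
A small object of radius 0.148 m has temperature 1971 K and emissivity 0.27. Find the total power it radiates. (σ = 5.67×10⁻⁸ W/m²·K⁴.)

P ≈ 63600 W

A = 4πr² = 4π × (0.148)² = 0.275 m².
P = εσAT⁴ = 0.27 × 5.67×10⁻⁸ × 0.275 × (1971)⁴ = 0.27 × 5.67×10⁻⁸ × 0.275 × 1.51×10^13.
P = 63600 W.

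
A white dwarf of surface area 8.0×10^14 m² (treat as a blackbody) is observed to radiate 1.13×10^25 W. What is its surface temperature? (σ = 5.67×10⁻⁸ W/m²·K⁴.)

T ≈ 22300 K

From P = σAT⁴, T = (P / σA)^(1/4) = (1.13×10^25 / (5.67×10⁻⁸ × 8.00×10^14))^(1/4).
T = (2.49×10^17)^(1/4) = 22300 K.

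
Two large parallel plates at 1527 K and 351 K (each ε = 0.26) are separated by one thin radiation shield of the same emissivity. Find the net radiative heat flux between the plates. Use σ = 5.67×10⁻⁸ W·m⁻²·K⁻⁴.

q ≈ 23000 W/m²

Each of the 2 gaps contributes resistance (2/ε − 1) = 2/0.26 − 1 = 6.692; total = 13.38.
q = σ(T₁⁴ − T₂⁴) / 13.38 = 5.67×10⁻⁸ × 5.42×10^12 / 13.38 = 23000 W/m².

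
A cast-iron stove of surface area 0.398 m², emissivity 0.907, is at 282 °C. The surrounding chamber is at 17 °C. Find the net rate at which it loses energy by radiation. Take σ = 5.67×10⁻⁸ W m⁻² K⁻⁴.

Q ≈ 1800 W

Convert: 282 °C = 555 K; 17 °C = 290 K.
Q = εσA(T⁴ − T_s⁴). T⁴ − T_s⁴ = (555)⁴ − (290)⁴ = 9.49×10^10 − 7.07×10^9 = 8.78×10^10 K⁴.
Q = 0.907 × 5.67×10⁻⁸ × 0.398 × 8.78×10^10 = 1800 W.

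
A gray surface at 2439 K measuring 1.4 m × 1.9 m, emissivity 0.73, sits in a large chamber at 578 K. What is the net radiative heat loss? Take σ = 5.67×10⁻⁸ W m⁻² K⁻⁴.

Q ≈ 3.88×10^6 W

A = 1.4 × 1.9 = 2.66 m².
Q = εσA(T⁴ − T_s⁴). T⁴ − T_s⁴ = (2439)⁴ − (578)⁴ = 3.54×10^13 − 1.12×10^11 = 3.53×10^13 K⁴.
Q = 0.73 × 5.67×10⁻⁸ × 2.66 × 3.53×10^13 = 3.88×10^6 W.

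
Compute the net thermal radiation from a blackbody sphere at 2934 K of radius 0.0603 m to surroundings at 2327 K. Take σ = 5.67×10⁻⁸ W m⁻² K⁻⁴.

A = 4πr² = 4π × (0.0603)² = 0.0457 m².
Q = σA(T⁴ − T_s⁴). T⁴ − T_s⁴ = (2934)⁴ − (2327)⁴ = 7.41×10^13 − 2.93×10^13 = 4.48×10^13 K⁴.
Q = 5.67×10⁻⁸ × 0.0457 × 4.48×10^13 = 1.16×10^5 W.

Q ≈ 1.16×10^5 W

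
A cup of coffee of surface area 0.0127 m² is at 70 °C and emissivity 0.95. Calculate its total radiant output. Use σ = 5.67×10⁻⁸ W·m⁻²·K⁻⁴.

P ≈ 9.47 W

70 °C = 343 K.
Stefan–Boltzmann: P = εσAT⁴ = 0.95 × 5.67×10⁻⁸ × 0.0127 × (343)⁴ = 0.95 × 5.67×10⁻⁸ × 0.0127 × 1.38×10^10.
P = 9.47 W.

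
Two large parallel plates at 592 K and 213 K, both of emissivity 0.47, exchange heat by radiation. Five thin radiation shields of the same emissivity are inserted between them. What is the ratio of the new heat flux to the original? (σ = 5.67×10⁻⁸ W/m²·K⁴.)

With N identical shields there are N+1 = 6 gaps in series, each with the same radiative resistance, so the flux falls to 1/(N+1) of its unshielded value.

ratio ≈ 0.167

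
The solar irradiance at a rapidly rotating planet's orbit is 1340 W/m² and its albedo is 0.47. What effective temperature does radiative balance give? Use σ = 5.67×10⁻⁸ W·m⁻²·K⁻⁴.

T ≈ 237 K

Power absorbed = (1−a)S·πR²; power emitted = 4πR²σT⁴. Equating and cancelling πR²:
T = ((1−a)S / 4σ)^(1/4) = (710 / (4 × 5.67×10⁻⁸))^(1/4) = (3.13×10^9)^(1/4).
T = 237 K.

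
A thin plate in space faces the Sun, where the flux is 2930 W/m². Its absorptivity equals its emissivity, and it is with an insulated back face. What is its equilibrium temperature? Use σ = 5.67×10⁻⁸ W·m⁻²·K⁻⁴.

Absorbed flux αS = emitted flux εσT⁴ (one radiating face); with α = ε, T = (S/σ)^(1/4).
T = (2930 / 5.67×10⁻⁸)^(1/4) = (5.17×10^10)^(1/4).
T = 477 K.

T ≈ 477 K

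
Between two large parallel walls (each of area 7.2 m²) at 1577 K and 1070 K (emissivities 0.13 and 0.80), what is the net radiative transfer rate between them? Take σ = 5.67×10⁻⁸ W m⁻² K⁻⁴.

For two large parallel gray plates, q = σ(T₁⁴ − T₂⁴) / (1/ε₁ + 1/ε₂ − 1).
1/ε₁ + 1/ε₂ − 1 = 1/0.13 + 1/0.80 − 1 = 7.942.
T₁⁴ − T₂⁴ = 6.18×10^12 − 1.31×10^12 = 4.87×10^12 K⁴.
q = 5.67×10⁻⁸ × 4.87×10^12 / 7.942 = 34800 W/m².
Q = q·A = 34800 × 7.2 = 2.51×10^5 W.

Q ≈ 2.51×10^5 W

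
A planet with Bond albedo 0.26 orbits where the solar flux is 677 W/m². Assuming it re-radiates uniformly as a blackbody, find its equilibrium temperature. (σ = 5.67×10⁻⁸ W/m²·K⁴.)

T ≈ 217 K

Power absorbed = (1−a)S·πR²; power emitted = 4πR²σT⁴. Equating and cancelling πR²:
T = ((1−a)S / 4σ)^(1/4) = (501 / (4 × 5.67×10⁻⁸))^(1/4) = (2.21×10^9)^(1/4).
T = 217 K.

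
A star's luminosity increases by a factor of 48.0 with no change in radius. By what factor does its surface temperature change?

P ∝ T⁴ ⇒ T ∝ P^(1/4), so T scales by (48.0)^(1/4) = 2.63.

factor ≈ 2.63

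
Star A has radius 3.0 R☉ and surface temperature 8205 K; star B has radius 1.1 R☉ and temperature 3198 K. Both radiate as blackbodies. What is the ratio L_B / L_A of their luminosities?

L = 4πR²σT⁴ ∝ R²T⁴, so L_B/L_A = (1.1/3.0)² × (3198/8205)⁴ = 0.134 × 0.0231 = 3.10×10^-3.

L_B/L_A ≈ 3.10×10^-3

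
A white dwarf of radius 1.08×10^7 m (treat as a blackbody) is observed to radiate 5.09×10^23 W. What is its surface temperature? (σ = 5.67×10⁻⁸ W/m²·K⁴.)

T ≈ 8850 K

A = 4πr² = 4π × (1.08×10^7)² = 1.47×10^15 m².
From P = σAT⁴, T = (P / σA)^(1/4) = (5.09×10^23 / (5.67×10⁻⁸ × 1.47×10^15))^(1/4).
T = (6.12×10^15)^(1/4) = 8850 K.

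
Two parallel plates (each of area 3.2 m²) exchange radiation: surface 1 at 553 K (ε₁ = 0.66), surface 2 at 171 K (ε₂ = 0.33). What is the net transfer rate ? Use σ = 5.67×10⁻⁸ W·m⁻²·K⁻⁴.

Q ≈ 4740 W

For two large parallel gray plates, q = σ(T₁⁴ − T₂⁴) / (1/ε₁ + 1/ε₂ − 1).
1/ε₁ + 1/ε₂ − 1 = 1/0.66 + 1/0.33 − 1 = 3.545.
T₁⁴ − T₂⁴ = 9.35×10^10 − 8.55×10^8 = 9.27×10^10 K⁴.
q = 5.67×10⁻⁸ × 9.27×10^10 / 3.545 = 1480 W/m².
Q = q·A = 1480 × 3.2 = 4740 W.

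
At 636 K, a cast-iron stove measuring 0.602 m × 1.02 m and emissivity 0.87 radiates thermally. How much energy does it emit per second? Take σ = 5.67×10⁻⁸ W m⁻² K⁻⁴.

A = 0.602 × 1.02 = 0.614 m².
Stefan–Boltzmann: P = εσAT⁴ = 0.87 × 5.67×10⁻⁸ × 0.614 × (636)⁴ = 0.87 × 5.67×10⁻⁸ × 0.614 × 1.64×10^11.
P = 4960 W.

P ≈ 4960 W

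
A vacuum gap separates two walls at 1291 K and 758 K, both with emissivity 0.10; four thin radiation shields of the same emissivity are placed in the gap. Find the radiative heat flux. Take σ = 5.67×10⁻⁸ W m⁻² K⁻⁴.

Each of the 5 gaps contributes resistance (2/ε − 1) = 2/0.10 − 1 = 19.00; total = 95.00.
q = σ(T₁⁴ − T₂⁴) / 95.00 = 5.67×10⁻⁸ × 2.45×10^12 / 95.00 = 1460 W/m².

q ≈ 1460 W/m²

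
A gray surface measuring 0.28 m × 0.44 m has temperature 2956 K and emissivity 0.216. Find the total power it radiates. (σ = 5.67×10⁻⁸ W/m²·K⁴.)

A = 0.28 × 0.44 = 0.123 m².
P = εσAT⁴ = 0.216 × 5.67×10⁻⁸ × 0.123 × (2956)⁴ = 0.216 × 5.67×10⁻⁸ × 0.123 × 7.64×10^13.
P = 1.15×10^5 W.

P ≈ 1.15×10^5 W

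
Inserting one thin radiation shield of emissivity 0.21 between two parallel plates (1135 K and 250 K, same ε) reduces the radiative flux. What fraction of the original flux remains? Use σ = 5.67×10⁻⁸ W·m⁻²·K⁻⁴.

With N identical shields there are N+1 = 2 gaps in series, each with the same radiative resistance, so the flux falls to 1/(N+1) of its unshielded value.

ratio ≈ 0.500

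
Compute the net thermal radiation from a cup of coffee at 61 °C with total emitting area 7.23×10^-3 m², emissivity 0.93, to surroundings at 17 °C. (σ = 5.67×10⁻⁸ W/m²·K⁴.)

Q ≈ 2.05 W

Convert: 61 °C = 334 K; 17 °C = 290 K.
Q = εσA(T⁴ − T_s⁴). T⁴ − T_s⁴ = (334)⁴ − (290)⁴ = 1.24×10^10 − 7.07×10^9 = 5.37×10^9 K⁴.
Q = 0.93 × 5.67×10⁻⁸ × 7.23×10^-3 × 5.37×10^9 = 2.05 W.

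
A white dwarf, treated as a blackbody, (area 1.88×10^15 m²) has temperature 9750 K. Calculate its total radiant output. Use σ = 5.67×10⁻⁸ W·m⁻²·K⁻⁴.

P ≈ 9.63×10^23 W

P = σAT⁴ = 5.67×10⁻⁸ × 1.88×10^15 × (9750)⁴ = 5.67×10⁻⁸ × 1.88×10^15 × 9.04×10^15.
P = 9.63×10^23 W.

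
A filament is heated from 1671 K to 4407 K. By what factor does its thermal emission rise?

ratio ≈ 48.4

P ∝ T⁴, so the ratio is (4407/1671)⁴ = (2.637)⁴ = 48.4.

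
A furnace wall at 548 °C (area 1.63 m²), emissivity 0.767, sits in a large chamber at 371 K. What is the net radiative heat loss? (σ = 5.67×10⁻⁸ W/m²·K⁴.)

Convert: 548 °C = 821 K.
Q = εσA(T⁴ − T_s⁴). T⁴ − T_s⁴ = (821)⁴ − (371)⁴ = 4.54×10^11 − 1.89×10^10 = 4.35×10^11 K⁴.
Q = 0.767 × 5.67×10⁻⁸ × 1.63 × 4.35×10^11 = 30900 W.

Q ≈ 30900 W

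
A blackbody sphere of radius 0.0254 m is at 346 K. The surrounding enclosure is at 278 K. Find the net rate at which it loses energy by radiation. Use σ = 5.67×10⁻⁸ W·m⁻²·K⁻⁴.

Q ≈ 3.84 W

A = 4πr² = 4π × (0.0254)² = 8.11×10^-3 m².
Q = σA(T⁴ − T_s⁴). T⁴ − T_s⁴ = (346)⁴ − (278)⁴ = 1.43×10^10 − 5.97×10^9 = 8.36×10^9 K⁴.
Q = 5.67×10⁻⁸ × 8.11×10^-3 × 8.36×10^9 = 3.84 W.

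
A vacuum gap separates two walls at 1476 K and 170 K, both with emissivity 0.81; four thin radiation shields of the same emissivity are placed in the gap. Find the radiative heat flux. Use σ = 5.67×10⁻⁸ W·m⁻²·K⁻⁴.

Each of the 5 gaps contributes resistance (2/ε − 1) = 2/0.81 − 1 = 1.469; total = 7.346.
q = σ(T₁⁴ − T₂⁴) / 7.346 = 5.67×10⁻⁸ × 4.75×10^12 / 7.346 = 36600 W/m².

q ≈ 36600 W/m²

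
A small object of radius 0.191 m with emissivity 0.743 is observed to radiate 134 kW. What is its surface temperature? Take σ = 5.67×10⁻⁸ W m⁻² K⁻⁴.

A = 4πr² = 4π × (0.191)² = 0.458 m².
From P = εσAT⁴, T = (P / εσA)^(1/4) = (1.34×10^5 / (0.743 × 5.67×10⁻⁸ × 0.458))^(1/4).
T = (6.94×10^12)^(1/4) = 1620 K.

T ≈ 1620 K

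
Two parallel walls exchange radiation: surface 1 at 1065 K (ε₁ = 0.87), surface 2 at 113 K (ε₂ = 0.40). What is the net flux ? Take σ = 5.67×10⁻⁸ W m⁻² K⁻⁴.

For two large parallel gray plates, q = σ(T₁⁴ − T₂⁴) / (1/ε₁ + 1/ε₂ − 1).
1/ε₁ + 1/ε₂ − 1 = 1/0.87 + 1/0.40 − 1 = 2.649.
T₁⁴ − T₂⁴ = 1.29×10^12 − 1.63×10^8 = 1.29×10^12 K⁴.
q = 5.67×10⁻⁸ × 1.29×10^12 / 2.649 = 27500 W/m².

q ≈ 27500 W/m²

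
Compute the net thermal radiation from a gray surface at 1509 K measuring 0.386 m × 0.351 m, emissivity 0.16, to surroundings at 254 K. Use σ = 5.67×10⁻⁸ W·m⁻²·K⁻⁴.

A = 0.386 × 0.351 = 0.135 m².
Q = εσA(T⁴ − T_s⁴). T⁴ − T_s⁴ = (1509)⁴ − (254)⁴ = 5.19×10^12 − 4.16×10^9 = 5.18×10^12 K⁴.
Q = 0.16 × 5.67×10⁻⁸ × 0.135 × 5.18×10^12 = 6370 W.

Q ≈ 6370 W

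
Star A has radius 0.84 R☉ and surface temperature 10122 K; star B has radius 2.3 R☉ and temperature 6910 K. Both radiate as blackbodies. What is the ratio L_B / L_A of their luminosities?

L = 4πR²σT⁴ ∝ R²T⁴, so L_B/L_A = (2.3/0.84)² × (6910/10122)⁴ = 7.50 × 0.217 = 1.63.

L_B/L_A ≈ 1.63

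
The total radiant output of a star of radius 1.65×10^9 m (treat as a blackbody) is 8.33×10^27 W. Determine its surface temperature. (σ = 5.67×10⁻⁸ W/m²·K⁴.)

T ≈ 8100 K

A = 4πr² = 4π × (1.65×10^9)² = 3.42×10^19 m².
From P = σAT⁴, T = (P / σA)^(1/4) = (8.33×10^27 / (5.67×10⁻⁸ × 3.42×10^19))^(1/4).
T = (4.29×10^15)^(1/4) = 8100 K.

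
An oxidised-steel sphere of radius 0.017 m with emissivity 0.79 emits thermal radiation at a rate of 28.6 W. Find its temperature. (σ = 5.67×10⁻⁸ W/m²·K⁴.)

A = 4πr² = 4π × (0.017)² = 3.63×10^-3 m².
From P = εσAT⁴, T = (P / εσA)^(1/4) = (28.6 / (0.79 × 5.67×10⁻⁸ × 3.63×10^-3))^(1/4).
T = (1.76×10^11)^(1/4) = 648 K.

T ≈ 648 K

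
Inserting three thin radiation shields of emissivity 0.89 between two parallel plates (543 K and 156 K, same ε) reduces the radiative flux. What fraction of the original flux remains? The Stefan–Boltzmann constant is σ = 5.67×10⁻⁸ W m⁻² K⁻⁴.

With N identical shields there are N+1 = 4 gaps in series, each with the same radiative resistance, so the flux falls to 1/(N+1) of its unshielded value.

ratio ≈ 0.250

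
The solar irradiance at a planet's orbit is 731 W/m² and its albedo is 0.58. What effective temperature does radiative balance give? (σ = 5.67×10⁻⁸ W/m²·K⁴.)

Power absorbed = (1−a)S·πR²; power emitted = 4πR²σT⁴. Equating and cancelling πR²:
T = ((1−a)S / 4σ)^(1/4) = (307 / (4 × 5.67×10⁻⁸))^(1/4) = (1.35×10^9)^(1/4).
T = 192 K.

T ≈ 192 K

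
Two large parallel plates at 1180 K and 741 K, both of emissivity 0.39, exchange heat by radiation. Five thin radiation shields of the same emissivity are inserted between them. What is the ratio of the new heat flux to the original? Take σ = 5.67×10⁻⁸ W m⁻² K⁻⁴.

ratio ≈ 0.167

With N identical shields there are N+1 = 6 gaps in series, each with the same radiative resistance, so the flux falls to 1/(N+1) of its unshielded value.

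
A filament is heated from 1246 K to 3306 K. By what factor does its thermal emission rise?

P ∝ T⁴, so the ratio is (3306/1246)⁴ = (2.653)⁴ = 49.6.

ratio ≈ 49.6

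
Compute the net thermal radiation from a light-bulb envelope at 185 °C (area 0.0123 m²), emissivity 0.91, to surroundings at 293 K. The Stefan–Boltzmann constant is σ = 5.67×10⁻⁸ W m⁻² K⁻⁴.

Q ≈ 23.2 W

Convert: 185 °C = 458 K.
Q = εσA(T⁴ − T_s⁴). T⁴ − T_s⁴ = (458)⁴ − (293)⁴ = 4.40×10^10 − 7.37×10^9 = 3.66×10^10 K⁴.
Q = 0.91 × 5.67×10⁻⁸ × 0.0123 × 3.66×10^10 = 23.2 W.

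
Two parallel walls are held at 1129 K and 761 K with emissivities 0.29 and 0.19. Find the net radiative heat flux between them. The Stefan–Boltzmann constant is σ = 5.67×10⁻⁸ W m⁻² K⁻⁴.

For two large parallel gray plates, q = σ(T₁⁴ − T₂⁴) / (1/ε₁ + 1/ε₂ − 1).
1/ε₁ + 1/ε₂ − 1 = 1/0.29 + 1/0.19 − 1 = 7.711.
T₁⁴ − T₂⁴ = 1.62×10^12 − 3.35×10^11 = 1.29×10^12 K⁴.
q = 5.67×10⁻⁸ × 1.29×10^12 / 7.711 = 9480 W/m².

q ≈ 9480 W/m²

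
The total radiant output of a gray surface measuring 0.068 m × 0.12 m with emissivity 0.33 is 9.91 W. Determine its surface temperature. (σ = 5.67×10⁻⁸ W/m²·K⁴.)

T ≈ 505 K

A = 0.068 × 0.12 = 8.16×10^-3 m².
From P = εσAT⁴, T = (P / εσA)^(1/4) = (9.91 / (0.33 × 5.67×10⁻⁸ × 8.16×10^-3))^(1/4).
T = (6.49×10^10)^(1/4) = 505 K.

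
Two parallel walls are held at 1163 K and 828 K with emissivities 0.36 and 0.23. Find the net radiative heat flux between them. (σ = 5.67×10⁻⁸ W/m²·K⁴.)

q ≈ 12600 W/m²

For two large parallel gray plates, q = σ(T₁⁴ − T₂⁴) / (1/ε₁ + 1/ε₂ − 1).
1/ε₁ + 1/ε₂ − 1 = 1/0.36 + 1/0.23 − 1 = 6.126.
T₁⁴ − T₂⁴ = 1.83×10^12 − 4.70×10^11 = 1.36×10^12 K⁴.
q = 5.67×10⁻⁸ × 1.36×10^12 / 6.126 = 12600 W/m².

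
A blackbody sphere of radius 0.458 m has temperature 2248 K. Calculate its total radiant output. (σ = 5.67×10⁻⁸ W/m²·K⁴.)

P ≈ 3.82×10^6 W

A = 4πr² = 4π × (0.458)² = 2.64 m².
P = σAT⁴ = 5.67×10⁻⁸ × 2.64 × (2248)⁴ = 5.67×10⁻⁸ × 2.64 × 2.55×10^13.
P = 3.82×10^6 W.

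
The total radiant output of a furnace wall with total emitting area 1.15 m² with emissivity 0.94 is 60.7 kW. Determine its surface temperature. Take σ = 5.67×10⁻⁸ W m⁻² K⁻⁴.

From P = εσAT⁴, T = (P / εσA)^(1/4) = (60700 / (0.94 × 5.67×10⁻⁸ × 1.15))^(1/4).
T = (9.90×10^11)^(1/4) = 998 K.

T ≈ 998 K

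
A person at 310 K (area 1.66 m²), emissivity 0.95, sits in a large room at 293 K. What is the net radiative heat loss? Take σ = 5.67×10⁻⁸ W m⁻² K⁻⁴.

Q ≈ 167 W

Q = εσA(T⁴ − T_s⁴). T⁴ − T_s⁴ = (310)⁴ − (293)⁴ = 9.24×10^9 − 7.37×10^9 = 1.87×10^9 K⁴.
Q = 0.95 × 5.67×10⁻⁸ × 1.66 × 1.87×10^9 = 167 W.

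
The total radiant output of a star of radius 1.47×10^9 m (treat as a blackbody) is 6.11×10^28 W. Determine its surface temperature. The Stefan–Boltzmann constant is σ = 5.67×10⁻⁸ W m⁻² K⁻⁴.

T ≈ 14100 K

A = 4πr² = 4π × (1.47×10^9)² = 2.72×10^19 m².
From P = σAT⁴, T = (P / σA)^(1/4) = (6.11×10^28 / (5.67×10⁻⁸ × 2.72×10^19))^(1/4).
T = (3.97×10^16)^(1/4) = 14100 K.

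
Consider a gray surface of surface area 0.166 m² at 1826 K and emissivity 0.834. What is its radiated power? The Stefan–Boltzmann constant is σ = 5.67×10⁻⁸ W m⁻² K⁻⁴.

P = εσAT⁴ = 0.834 × 5.67×10⁻⁸ × 0.166 × (1826)⁴ = 0.834 × 5.67×10⁻⁸ × 0.166 × 1.11×10^13.
P = 87300 W.

P ≈ 87300 W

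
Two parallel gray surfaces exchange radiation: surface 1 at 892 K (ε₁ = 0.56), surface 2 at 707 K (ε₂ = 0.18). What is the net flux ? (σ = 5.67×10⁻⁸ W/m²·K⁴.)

For two large parallel gray plates, q = σ(T₁⁴ − T₂⁴) / (1/ε₁ + 1/ε₂ − 1).
1/ε₁ + 1/ε₂ − 1 = 1/0.56 + 1/0.18 − 1 = 6.341.
T₁⁴ − T₂⁴ = 6.33×10^11 − 2.50×10^11 = 3.83×10^11 K⁴.
q = 5.67×10⁻⁸ × 3.83×10^11 / 6.341 = 3430 W/m².

q ≈ 3430 W/m²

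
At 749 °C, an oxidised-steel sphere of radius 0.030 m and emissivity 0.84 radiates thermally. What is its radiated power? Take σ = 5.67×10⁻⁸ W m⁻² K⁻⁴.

A = 4πr² = 4π × (0.030)² = 0.0113 m².
749 °C = 1022 K.
P = εσAT⁴ = 0.84 × 5.67×10⁻⁸ × 0.0113 × (1022)⁴ = 0.84 × 5.67×10⁻⁸ × 0.0113 × 1.09×10^12.
P = 588 W.

P ≈ 588 W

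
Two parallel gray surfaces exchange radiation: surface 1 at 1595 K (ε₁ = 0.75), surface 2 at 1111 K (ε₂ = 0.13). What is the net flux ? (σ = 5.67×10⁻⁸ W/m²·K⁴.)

For two large parallel gray plates, q = σ(T₁⁴ − T₂⁴) / (1/ε₁ + 1/ε₂ − 1).
1/ε₁ + 1/ε₂ − 1 = 1/0.75 + 1/0.13 − 1 = 8.026.
T₁⁴ − T₂⁴ = 6.47×10^12 − 1.52×10^12 = 4.95×10^12 K⁴.
q = 5.67×10⁻⁸ × 4.95×10^12 / 8.026 = 35000 W/m².

q ≈ 35000 W/m²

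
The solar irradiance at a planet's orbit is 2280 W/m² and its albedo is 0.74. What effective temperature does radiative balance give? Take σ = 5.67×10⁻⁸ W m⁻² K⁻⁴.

Power absorbed = (1−a)S·πR²; power emitted = 4πR²σT⁴. Equating and cancelling πR²:
T = ((1−a)S / 4σ)^(1/4) = (593 / (4 × 5.67×10⁻⁸))^(1/4) = (2.61×10^9)^(1/4).
T = 226 K.

T ≈ 226 K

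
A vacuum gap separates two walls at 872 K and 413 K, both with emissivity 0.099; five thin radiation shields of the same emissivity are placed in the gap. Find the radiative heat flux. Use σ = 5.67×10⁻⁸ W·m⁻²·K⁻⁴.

q ≈ 270 W/m²

Each of the 6 gaps contributes resistance (2/ε − 1) = 2/0.099 − 1 = 19.20; total = 115.2.
q = σ(T₁⁴ − T₂⁴) / 115.2 = 5.67×10⁻⁸ × 5.49×10^11 / 115.2 = 270 W/m².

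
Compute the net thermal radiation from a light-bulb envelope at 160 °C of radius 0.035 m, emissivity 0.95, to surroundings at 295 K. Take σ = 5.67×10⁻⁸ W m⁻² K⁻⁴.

Q ≈ 22.9 W

A = 4πr² = 4π × (0.035)² = 0.0154 m².
Convert: 160 °C = 433 K.
Q = εσA(T⁴ − T_s⁴). T⁴ − T_s⁴ = (433)⁴ − (295)⁴ = 3.52×10^10 − 7.57×10^9 = 2.76×10^10 K⁴.
Q = 0.95 × 5.67×10⁻⁸ × 0.0154 × 2.76×10^10 = 22.9 W.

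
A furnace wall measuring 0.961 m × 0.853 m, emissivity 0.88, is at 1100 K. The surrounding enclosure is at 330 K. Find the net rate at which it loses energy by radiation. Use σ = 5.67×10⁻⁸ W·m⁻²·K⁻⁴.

A = 0.961 × 0.853 = 0.820 m².
Q = εσA(T⁴ − T_s⁴). T⁴ − T_s⁴ = (1100)⁴ − (330)⁴ = 1.46×10^12 − 1.19×10^10 = 1.45×10^12 K⁴.
Q = 0.88 × 5.67×10⁻⁸ × 0.820 × 1.45×10^12 = 59400 W.

Q ≈ 59400 W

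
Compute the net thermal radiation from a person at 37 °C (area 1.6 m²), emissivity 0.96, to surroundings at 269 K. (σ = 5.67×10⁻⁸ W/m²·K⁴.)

Q ≈ 348 W

Convert: 37 °C = 310 K.
Q = εσA(T⁴ − T_s⁴). T⁴ − T_s⁴ = (310)⁴ − (269)⁴ = 9.24×10^9 − 5.24×10^9 = 4.00×10^9 K⁴.
Q = 0.96 × 5.67×10⁻⁸ × 1.60 × 4.00×10^9 = 348 W.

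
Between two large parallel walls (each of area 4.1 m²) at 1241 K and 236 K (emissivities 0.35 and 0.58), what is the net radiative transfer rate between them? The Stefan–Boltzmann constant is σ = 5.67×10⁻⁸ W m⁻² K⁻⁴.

Q ≈ 1.54×10^5 W

For two large parallel gray plates, q = σ(T₁⁴ − T₂⁴) / (1/ε₁ + 1/ε₂ − 1).
1/ε₁ + 1/ε₂ − 1 = 1/0.35 + 1/0.58 − 1 = 3.581.
T₁⁴ − T₂⁴ = 2.37×10^12 − 3.10×10^9 = 2.37×10^12 K⁴.
q = 5.67×10⁻⁸ × 2.37×10^12 / 3.581 = 37500 W/m².
Q = q·A = 37500 × 4.1 = 1.54×10^5 W.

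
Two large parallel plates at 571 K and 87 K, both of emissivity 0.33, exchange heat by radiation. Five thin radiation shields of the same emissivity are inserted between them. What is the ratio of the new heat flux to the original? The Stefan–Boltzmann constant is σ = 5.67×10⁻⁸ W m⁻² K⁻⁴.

With N identical shields there are N+1 = 6 gaps in series, each with the same radiative resistance, so the flux falls to 1/(N+1) of its unshielded value.

ratio ≈ 0.167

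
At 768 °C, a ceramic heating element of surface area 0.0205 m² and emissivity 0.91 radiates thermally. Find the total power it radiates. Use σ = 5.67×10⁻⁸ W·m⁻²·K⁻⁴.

P ≈ 1240 W

768 °C = 1041 K.
P = εσAT⁴ = 0.91 × 5.67×10⁻⁸ × 0.0205 × (1041)⁴ = 0.91 × 5.67×10⁻⁸ × 0.0205 × 1.17×10^12.
P = 1240 W.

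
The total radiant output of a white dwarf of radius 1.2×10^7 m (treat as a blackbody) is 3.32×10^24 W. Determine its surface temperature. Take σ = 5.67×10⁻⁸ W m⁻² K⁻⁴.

T ≈ 13400 K

A = 4πr² = 4π × (1.2×10^7)² = 1.81×10^15 m².
From P = σAT⁴, T = (P / σA)^(1/4) = (3.32×10^24 / (5.67×10⁻⁸ × 1.81×10^15))^(1/4).
T = (3.24×10^16)^(1/4) = 13400 K.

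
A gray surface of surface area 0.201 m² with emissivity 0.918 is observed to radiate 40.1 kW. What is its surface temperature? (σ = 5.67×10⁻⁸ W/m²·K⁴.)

From P = εσAT⁴, T = (P / εσA)^(1/4) = (40100 / (0.918 × 5.67×10⁻⁸ × 0.201))^(1/4).
T = (3.83×10^12)^(1/4) = 1400 K.

T ≈ 1400 K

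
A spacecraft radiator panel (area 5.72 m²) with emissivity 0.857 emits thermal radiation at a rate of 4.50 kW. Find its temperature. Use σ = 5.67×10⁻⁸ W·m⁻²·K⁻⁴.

T ≈ 357 K

From P = εσAT⁴, T = (P / εσA)^(1/4) = (4500 / (0.857 × 5.67×10⁻⁸ × 5.72))^(1/4).
T = (1.62×10^10)^(1/4) = 357 K.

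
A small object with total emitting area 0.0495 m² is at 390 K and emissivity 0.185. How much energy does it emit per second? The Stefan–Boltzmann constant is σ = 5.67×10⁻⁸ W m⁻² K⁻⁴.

P ≈ 12.0 W

P = εσAT⁴ = 0.185 × 5.67×10⁻⁸ × 0.0495 × (390)⁴ = 0.185 × 5.67×10⁻⁸ × 0.0495 × 2.31×10^10.
P = 12.0 W.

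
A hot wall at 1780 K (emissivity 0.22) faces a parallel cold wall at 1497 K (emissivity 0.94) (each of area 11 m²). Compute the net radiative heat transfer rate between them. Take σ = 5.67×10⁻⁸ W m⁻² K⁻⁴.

For two large parallel gray plates, q = σ(T₁⁴ − T₂⁴) / (1/ε₁ + 1/ε₂ − 1).
1/ε₁ + 1/ε₂ − 1 = 1/0.22 + 1/0.94 − 1 = 4.609.
T₁⁴ − T₂⁴ = 1.00×10^13 − 5.02×10^12 = 5.02×10^12 K⁴.
q = 5.67×10⁻⁸ × 5.02×10^12 / 4.609 = 61700 W/m².
Q = q·A = 61700 × 11 = 6.79×10^5 W.

Q ≈ 6.79×10^5 W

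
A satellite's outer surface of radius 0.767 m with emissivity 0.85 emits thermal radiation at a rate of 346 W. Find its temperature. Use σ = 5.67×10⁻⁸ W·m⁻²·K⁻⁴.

A = 4πr² = 4π × (0.767)² = 7.39 m².
From P = εσAT⁴, T = (P / εσA)^(1/4) = (346 / (0.85 × 5.67×10⁻⁸ × 7.39))^(1/4).
T = (9.71×10^8)^(1/4) = 177 K.

T ≈ 177 K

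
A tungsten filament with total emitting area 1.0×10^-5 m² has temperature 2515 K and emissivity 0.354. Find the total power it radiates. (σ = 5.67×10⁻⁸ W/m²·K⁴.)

P ≈ 8.03 W

Stefan–Boltzmann: P = εσAT⁴ = 0.354 × 5.67×10⁻⁸ × 1.00×10^-5 × (2515)⁴ = 0.354 × 5.67×10⁻⁸ × 1.00×10^-5 × 4.00×10^13.
P = 8.03 W.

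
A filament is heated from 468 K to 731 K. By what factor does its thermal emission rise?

ratio ≈ 5.95

P ∝ T⁴, so the ratio is (731/468)⁴ = (1.562)⁴ = 5.95.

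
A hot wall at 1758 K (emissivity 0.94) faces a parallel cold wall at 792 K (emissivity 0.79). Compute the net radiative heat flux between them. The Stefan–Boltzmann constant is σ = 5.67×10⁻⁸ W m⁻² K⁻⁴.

q ≈ 3.91×10^5 W/m²

For two large parallel gray plates, q = σ(T₁⁴ − T₂⁴) / (1/ε₁ + 1/ε₂ − 1).
1/ε₁ + 1/ε₂ − 1 = 1/0.94 + 1/0.79 − 1 = 1.330.
T₁⁴ − T₂⁴ = 9.55×10^12 − 3.93×10^11 = 9.16×10^12 K⁴.
q = 5.67×10⁻⁸ × 9.16×10^12 / 1.330 = 3.91×10^5 W/m².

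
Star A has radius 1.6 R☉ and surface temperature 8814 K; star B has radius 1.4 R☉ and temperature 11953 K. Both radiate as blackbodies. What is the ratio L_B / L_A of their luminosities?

L = 4πR²σT⁴ ∝ R²T⁴, so L_B/L_A = (1.4/1.6)² × (11953/8814)⁴ = 0.766 × 3.38 = 2.59.

L_B/L_A ≈ 2.59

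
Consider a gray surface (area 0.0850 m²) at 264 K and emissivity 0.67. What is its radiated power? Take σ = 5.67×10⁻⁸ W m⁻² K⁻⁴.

P ≈ 15.7 W

Stefan–Boltzmann: P = εσAT⁴ = 0.67 × 5.67×10⁻⁸ × 0.0850 × (264)⁴ = 0.67 × 5.67×10⁻⁸ × 0.0850 × 4.86×10^9.
P = 15.7 W.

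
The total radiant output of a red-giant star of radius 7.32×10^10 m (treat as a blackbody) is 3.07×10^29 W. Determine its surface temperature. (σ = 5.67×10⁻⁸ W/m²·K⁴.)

A = 4πr² = 4π × (7.32×10^10)² = 6.73×10^22 m².
From P = σAT⁴, T = (P / σA)^(1/4) = (3.07×10^29 / (5.67×10⁻⁸ × 6.73×10^22))^(1/4).
T = (8.04×10^13)^(1/4) = 2990 K.

T ≈ 2990 K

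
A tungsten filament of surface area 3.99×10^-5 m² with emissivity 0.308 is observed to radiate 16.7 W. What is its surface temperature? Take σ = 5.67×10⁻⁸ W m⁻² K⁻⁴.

From P = εσAT⁴, T = (P / εσA)^(1/4) = (16.7 / (0.308 × 5.67×10⁻⁸ × 3.99×10^-5))^(1/4).
T = (2.40×10^13)^(1/4) = 2210 K.

T ≈ 2210 K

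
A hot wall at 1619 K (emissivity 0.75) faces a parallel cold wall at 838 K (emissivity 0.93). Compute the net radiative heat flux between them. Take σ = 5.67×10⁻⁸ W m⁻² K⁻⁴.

q ≈ 2.57×10^5 W/m²

For two large parallel gray plates, q = σ(T₁⁴ − T₂⁴) / (1/ε₁ + 1/ε₂ − 1).
1/ε₁ + 1/ε₂ − 1 = 1/0.75 + 1/0.93 − 1 = 1.409.
T₁⁴ − T₂⁴ = 6.87×10^12 − 4.93×10^11 = 6.38×10^12 K⁴.
q = 5.67×10⁻⁸ × 6.38×10^12 / 1.409 = 2.57×10^5 W/m².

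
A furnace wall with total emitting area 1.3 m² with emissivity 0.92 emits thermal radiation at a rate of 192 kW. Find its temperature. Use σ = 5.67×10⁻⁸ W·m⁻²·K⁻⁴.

T ≈ 1300 K

From P = εσAT⁴, T = (P / εσA)^(1/4) = (1.92×10^5 / (0.92 × 5.67×10⁻⁸ × 1.30))^(1/4).
T = (2.83×10^12)^(1/4) = 1300 K.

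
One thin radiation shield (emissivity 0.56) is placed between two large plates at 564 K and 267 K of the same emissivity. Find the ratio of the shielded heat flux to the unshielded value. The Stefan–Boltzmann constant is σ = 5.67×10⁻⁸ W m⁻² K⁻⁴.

ratio ≈ 0.500

With N identical shields there are N+1 = 2 gaps in series, each with the same radiative resistance, so the flux falls to 1/(N+1) of its unshielded value.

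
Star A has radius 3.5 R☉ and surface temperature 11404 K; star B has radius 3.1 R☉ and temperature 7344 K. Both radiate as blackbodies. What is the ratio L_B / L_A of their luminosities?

L = 4πR²σT⁴ ∝ R²T⁴, so L_B/L_A = (3.1/3.5)² × (7344/11404)⁴ = 0.784 × 0.172 = 0.135.

L_B/L_A ≈ 0.135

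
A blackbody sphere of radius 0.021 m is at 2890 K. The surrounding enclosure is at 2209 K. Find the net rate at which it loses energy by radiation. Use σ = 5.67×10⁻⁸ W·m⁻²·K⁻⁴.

Q ≈ 14400 W

A = 4πr² = 4π × (0.021)² = 5.54×10^-3 m².
Q = σA(T⁴ − T_s⁴). T⁴ − T_s⁴ = (2890)⁴ − (2209)⁴ = 6.98×10^13 − 2.38×10^13 = 4.59×10^13 K⁴.
Q = 5.67×10⁻⁸ × 5.54×10^-3 × 4.59×10^13 = 14400 W.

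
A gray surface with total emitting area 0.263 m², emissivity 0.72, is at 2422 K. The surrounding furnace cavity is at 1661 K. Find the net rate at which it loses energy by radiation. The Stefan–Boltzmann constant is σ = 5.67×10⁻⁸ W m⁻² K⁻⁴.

Q ≈ 2.88×10^5 W

Q = εσA(T⁴ − T_s⁴). T⁴ − T_s⁴ = (2422)⁴ − (1661)⁴ = 3.44×10^13 − 7.61×10^12 = 2.68×10^13 K⁴.
Q = 0.72 × 5.67×10⁻⁸ × 0.263 × 2.68×10^13 = 2.88×10^5 W.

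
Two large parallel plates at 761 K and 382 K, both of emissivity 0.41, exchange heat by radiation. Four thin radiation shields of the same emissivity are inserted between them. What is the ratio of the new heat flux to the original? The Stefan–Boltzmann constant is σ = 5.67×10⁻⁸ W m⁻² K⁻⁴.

With N identical shields there are N+1 = 5 gaps in series, each with the same radiative resistance, so the flux falls to 1/(N+1) of its unshielded value.

ratio ≈ 0.200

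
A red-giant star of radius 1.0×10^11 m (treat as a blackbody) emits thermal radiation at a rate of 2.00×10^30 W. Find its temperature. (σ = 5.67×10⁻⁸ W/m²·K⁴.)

T ≈ 4090 K

A = 4πr² = 4π × (1.0×10^11)² = 1.26×10^23 m².
From P = σAT⁴, T = (P / σA)^(1/4) = (2.00×10^30 / (5.67×10⁻⁸ × 1.26×10^23))^(1/4).
T = (2.81×10^14)^(1/4) = 4090 K.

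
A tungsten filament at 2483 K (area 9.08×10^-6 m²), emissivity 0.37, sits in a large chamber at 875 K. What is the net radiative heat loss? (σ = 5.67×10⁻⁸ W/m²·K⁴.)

Q ≈ 7.13 W

Q = εσA(T⁴ − T_s⁴). T⁴ − T_s⁴ = (2483)⁴ − (875)⁴ = 3.80×10^13 − 5.86×10^11 = 3.74×10^13 K⁴.
Q = 0.37 × 5.67×10⁻⁸ × 9.08×10^-6 × 3.74×10^13 = 7.13 W.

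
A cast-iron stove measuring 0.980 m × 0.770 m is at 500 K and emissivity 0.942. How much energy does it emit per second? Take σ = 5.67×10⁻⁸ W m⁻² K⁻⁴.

P ≈ 2520 W

A = 0.980 × 0.770 = 0.755 m².
Stefan–Boltzmann: P = εσAT⁴ = 0.942 × 5.67×10⁻⁸ × 0.755 × (500)⁴ = 0.942 × 5.67×10⁻⁸ × 0.755 × 6.25×10^10.
P = 2520 W.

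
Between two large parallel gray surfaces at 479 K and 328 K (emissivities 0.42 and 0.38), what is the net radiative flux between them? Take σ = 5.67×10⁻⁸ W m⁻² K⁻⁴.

For two large parallel gray plates, q = σ(T₁⁴ − T₂⁴) / (1/ε₁ + 1/ε₂ − 1).
1/ε₁ + 1/ε₂ − 1 = 1/0.42 + 1/0.38 − 1 = 4.013.
T₁⁴ − T₂⁴ = 5.26×10^10 − 1.16×10^10 = 4.11×10^10 K⁴.
q = 5.67×10⁻⁸ × 4.11×10^10 / 4.013 = 580 W/m².

q ≈ 580 W/m²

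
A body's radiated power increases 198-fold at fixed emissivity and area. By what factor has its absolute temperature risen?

factor ≈ 3.75

P ∝ T⁴ ⇒ T ∝ P^(1/4), so T scales by (198)^(1/4) = 3.75.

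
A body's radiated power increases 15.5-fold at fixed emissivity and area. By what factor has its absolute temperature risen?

P ∝ T⁴ ⇒ T ∝ P^(1/4), so T scales by (15.5)^(1/4) = 1.98.

factor ≈ 1.98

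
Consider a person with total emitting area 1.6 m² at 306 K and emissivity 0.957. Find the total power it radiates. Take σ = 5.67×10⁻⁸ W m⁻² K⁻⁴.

P ≈ 761 W

P = εσAT⁴ = 0.957 × 5.67×10⁻⁸ × 1.60 × (306)⁴ = 0.957 × 5.67×10⁻⁸ × 1.60 × 8.77×10^9.
P = 761 W.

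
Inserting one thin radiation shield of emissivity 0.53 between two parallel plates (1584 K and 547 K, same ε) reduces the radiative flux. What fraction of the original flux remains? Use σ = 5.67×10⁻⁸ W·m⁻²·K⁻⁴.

ratio ≈ 0.500

With N identical shields there are N+1 = 2 gaps in series, each with the same radiative resistance, so the flux falls to 1/(N+1) of its unshielded value.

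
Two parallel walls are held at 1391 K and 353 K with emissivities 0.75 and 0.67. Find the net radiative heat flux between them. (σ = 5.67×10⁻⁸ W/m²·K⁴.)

For two large parallel gray plates, q = σ(T₁⁴ − T₂⁴) / (1/ε₁ + 1/ε₂ − 1).
1/ε₁ + 1/ε₂ − 1 = 1/0.75 + 1/0.67 − 1 = 1.826.
T₁⁴ − T₂⁴ = 3.74×10^12 − 1.55×10^10 = 3.73×10^12 K⁴.
q = 5.67×10⁻⁸ × 3.73×10^12 / 1.826 = 1.16×10^5 W/m².

q ≈ 1.16×10^5 W/m²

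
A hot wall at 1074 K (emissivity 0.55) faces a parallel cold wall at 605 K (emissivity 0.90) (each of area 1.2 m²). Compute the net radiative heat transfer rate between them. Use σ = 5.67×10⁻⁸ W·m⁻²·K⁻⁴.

For two large parallel gray plates, q = σ(T₁⁴ − T₂⁴) / (1/ε₁ + 1/ε₂ − 1).
1/ε₁ + 1/ε₂ − 1 = 1/0.55 + 1/0.90 − 1 = 1.929.
T₁⁴ − T₂⁴ = 1.33×10^12 − 1.34×10^11 = 1.20×10^12 K⁴.
q = 5.67×10⁻⁸ × 1.20×10^12 / 1.929 = 35200 W/m².
Q = q·A = 35200 × 1.2 = 42200 W.

Q ≈ 42200 W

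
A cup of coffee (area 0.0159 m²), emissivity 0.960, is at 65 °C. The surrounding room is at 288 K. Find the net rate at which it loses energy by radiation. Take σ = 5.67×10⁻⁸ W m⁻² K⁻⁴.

Convert: 65 °C = 338 K.
Q = εσA(T⁴ − T_s⁴). T⁴ − T_s⁴ = (338)⁴ − (288)⁴ = 1.31×10^10 − 6.88×10^9 = 6.17×10^9 K⁴.
Q = 0.960 × 5.67×10⁻⁸ × 0.0159 × 6.17×10^9 = 5.34 W.

Q ≈ 5.34 W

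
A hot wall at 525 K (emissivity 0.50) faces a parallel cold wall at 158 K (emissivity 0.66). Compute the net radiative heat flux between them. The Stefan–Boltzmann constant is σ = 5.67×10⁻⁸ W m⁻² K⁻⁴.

For two large parallel gray plates, q = σ(T₁⁴ − T₂⁴) / (1/ε₁ + 1/ε₂ − 1).
1/ε₁ + 1/ε₂ − 1 = 1/0.50 + 1/0.66 − 1 = 2.515.
T₁⁴ − T₂⁴ = 7.60×10^10 − 6.23×10^8 = 7.53×10^10 K⁴.
q = 5.67×10⁻⁸ × 7.53×10^10 / 2.515 = 1700 W/m².

q ≈ 1700 W/m²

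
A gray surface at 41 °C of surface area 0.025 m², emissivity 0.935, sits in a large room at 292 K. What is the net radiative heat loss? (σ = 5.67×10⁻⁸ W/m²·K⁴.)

Q ≈ 3.25 W

Convert: 41 °C = 314 K.
Q = εσA(T⁴ − T_s⁴). T⁴ − T_s⁴ = (314)⁴ − (292)⁴ = 9.72×10^9 − 7.27×10^9 = 2.45×10^9 K⁴.
Q = 0.935 × 5.67×10⁻⁸ × 0.0250 × 2.45×10^9 = 3.25 W.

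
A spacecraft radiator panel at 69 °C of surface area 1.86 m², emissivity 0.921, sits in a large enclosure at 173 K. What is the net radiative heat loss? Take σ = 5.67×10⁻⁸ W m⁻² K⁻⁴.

Convert: 69 °C = 342 K.
Q = εσA(T⁴ − T_s⁴). T⁴ − T_s⁴ = (342)⁴ − (173)⁴ = 1.37×10^10 − 8.96×10^8 = 1.28×10^10 K⁴.
Q = 0.921 × 5.67×10⁻⁸ × 1.86 × 1.28×10^10 = 1240 W.

Q ≈ 1240 W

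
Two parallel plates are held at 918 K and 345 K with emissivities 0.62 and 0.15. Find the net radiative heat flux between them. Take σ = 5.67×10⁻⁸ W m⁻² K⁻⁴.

q ≈ 5420 W/m²

For two large parallel gray plates, q = σ(T₁⁴ − T₂⁴) / (1/ε₁ + 1/ε₂ − 1).
1/ε₁ + 1/ε₂ − 1 = 1/0.62 + 1/0.15 − 1 = 7.280.
T₁⁴ − T₂⁴ = 7.10×10^11 − 1.42×10^10 = 6.96×10^11 K⁴.
q = 5.67×10⁻⁸ × 6.96×10^11 / 7.280 = 5420 W/m².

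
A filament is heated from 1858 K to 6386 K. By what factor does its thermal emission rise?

ratio ≈ 140

P ∝ T⁴, so the ratio is (6386/1858)⁴ = (3.437)⁴ = 140.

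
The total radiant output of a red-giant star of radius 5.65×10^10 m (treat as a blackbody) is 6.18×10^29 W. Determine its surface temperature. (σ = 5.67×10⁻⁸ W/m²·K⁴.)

A = 4πr² = 4π × (5.65×10^10)² = 4.01×10^22 m².
From P = σAT⁴, T = (P / σA)^(1/4) = (6.18×10^29 / (5.67×10⁻⁸ × 4.01×10^22))^(1/4).
T = (2.72×10^14)^(1/4) = 4060 K.

T ≈ 4060 K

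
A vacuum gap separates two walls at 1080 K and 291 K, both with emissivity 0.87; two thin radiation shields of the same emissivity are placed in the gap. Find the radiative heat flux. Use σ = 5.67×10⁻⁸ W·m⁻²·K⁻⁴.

Each of the 3 gaps contributes resistance (2/ε − 1) = 2/0.87 − 1 = 1.299; total = 3.897.
q = σ(T₁⁴ − T₂⁴) / 3.897 = 5.67×10⁻⁸ × 1.35×10^12 / 3.897 = 19700 W/m².

q ≈ 19700 W/m²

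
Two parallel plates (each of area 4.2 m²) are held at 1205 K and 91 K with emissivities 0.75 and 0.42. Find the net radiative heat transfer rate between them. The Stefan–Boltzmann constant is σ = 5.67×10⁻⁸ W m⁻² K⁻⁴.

For two large parallel gray plates, q = σ(T₁⁴ − T₂⁴) / (1/ε₁ + 1/ε₂ − 1).
1/ε₁ + 1/ε₂ − 1 = 1/0.75 + 1/0.42 − 1 = 2.714.
T₁⁴ − T₂⁴ = 2.11×10^12 − 6.86×10^7 = 2.11×10^12 K⁴.
q = 5.67×10⁻⁸ × 2.11×10^12 / 2.714 = 44000 W/m².
Q = q·A = 44000 × 4.2 = 1.85×10^5 W.

Q ≈ 1.85×10^5 W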